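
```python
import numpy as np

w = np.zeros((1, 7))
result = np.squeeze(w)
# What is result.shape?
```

(7,)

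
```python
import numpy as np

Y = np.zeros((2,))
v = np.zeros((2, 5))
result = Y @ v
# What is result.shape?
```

(5,)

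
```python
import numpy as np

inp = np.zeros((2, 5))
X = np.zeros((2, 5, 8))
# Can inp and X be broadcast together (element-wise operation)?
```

No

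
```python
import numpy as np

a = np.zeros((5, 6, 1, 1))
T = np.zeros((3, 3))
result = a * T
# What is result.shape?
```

(5, 6, 3, 3)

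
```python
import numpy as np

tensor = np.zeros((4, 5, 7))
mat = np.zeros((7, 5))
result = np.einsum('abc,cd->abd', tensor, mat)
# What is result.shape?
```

(4, 5, 5)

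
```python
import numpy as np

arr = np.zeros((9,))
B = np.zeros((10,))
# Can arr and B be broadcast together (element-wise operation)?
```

No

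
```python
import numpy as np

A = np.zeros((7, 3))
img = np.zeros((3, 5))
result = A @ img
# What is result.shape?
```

(7, 5)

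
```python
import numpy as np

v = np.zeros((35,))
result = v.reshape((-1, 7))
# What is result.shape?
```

(5, 7)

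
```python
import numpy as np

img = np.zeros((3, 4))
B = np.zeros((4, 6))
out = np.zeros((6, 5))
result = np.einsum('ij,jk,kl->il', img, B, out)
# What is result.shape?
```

(3, 5)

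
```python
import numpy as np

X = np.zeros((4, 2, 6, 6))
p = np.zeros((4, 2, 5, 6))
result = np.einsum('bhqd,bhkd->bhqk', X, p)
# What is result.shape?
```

(4, 2, 6, 5)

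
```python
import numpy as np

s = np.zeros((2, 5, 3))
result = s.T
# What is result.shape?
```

(3, 5, 2)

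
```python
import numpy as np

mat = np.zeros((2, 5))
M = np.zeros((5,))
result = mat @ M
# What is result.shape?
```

(2,)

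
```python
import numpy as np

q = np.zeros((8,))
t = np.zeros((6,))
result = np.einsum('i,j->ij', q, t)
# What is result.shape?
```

(8, 6)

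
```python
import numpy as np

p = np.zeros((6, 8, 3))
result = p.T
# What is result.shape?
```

(3, 8, 6)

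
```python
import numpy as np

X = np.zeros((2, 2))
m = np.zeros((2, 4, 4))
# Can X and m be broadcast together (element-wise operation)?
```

No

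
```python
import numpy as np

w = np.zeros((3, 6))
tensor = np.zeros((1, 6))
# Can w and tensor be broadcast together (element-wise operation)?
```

Yes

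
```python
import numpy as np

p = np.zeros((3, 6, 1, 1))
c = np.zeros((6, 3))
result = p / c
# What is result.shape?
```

(3, 6, 6, 3)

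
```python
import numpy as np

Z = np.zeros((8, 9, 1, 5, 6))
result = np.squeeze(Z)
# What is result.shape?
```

(8, 9, 5, 6)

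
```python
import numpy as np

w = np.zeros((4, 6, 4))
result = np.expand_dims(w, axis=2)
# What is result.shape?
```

(4, 6, 1, 4)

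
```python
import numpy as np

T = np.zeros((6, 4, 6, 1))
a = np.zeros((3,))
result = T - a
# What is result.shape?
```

(6, 4, 6, 3)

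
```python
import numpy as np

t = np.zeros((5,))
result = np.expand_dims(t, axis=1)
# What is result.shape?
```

(5, 1)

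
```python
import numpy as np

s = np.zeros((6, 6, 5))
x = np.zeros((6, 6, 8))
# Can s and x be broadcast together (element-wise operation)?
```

No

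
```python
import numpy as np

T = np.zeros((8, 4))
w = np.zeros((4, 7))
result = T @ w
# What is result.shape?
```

(8, 7)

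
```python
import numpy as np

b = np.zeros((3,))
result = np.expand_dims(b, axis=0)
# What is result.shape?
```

(1, 3)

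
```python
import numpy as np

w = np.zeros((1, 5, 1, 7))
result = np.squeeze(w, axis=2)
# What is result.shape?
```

(1, 5, 7)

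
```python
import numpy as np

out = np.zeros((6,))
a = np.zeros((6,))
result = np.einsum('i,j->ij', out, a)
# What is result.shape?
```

(6, 6)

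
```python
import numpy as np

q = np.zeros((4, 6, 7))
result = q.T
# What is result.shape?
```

(7, 6, 4)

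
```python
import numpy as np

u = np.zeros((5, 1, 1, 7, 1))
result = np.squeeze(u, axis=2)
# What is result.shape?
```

(5, 1, 7, 1)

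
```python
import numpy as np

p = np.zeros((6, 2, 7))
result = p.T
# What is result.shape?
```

(7, 2, 6)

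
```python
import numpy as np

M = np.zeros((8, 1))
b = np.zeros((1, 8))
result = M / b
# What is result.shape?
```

(8, 8)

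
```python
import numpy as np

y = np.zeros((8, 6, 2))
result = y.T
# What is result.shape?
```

(2, 6, 8)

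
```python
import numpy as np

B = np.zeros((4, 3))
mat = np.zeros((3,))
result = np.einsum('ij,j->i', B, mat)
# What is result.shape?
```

(4,)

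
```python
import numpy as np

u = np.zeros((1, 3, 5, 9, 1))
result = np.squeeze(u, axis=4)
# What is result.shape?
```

(1, 3, 5, 9)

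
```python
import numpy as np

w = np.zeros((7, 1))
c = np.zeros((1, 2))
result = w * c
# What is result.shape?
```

(7, 2)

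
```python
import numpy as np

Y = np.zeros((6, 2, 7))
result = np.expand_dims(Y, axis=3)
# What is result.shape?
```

(6, 2, 7, 1)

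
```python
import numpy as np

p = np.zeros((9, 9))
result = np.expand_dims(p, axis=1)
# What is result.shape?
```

(9, 1, 9)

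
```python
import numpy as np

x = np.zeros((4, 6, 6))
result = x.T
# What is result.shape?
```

(6, 6, 4)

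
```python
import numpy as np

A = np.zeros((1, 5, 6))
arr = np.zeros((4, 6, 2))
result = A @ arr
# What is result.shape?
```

(4, 5, 2)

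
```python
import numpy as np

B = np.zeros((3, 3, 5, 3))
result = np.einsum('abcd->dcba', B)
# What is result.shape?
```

(3, 5, 3, 3)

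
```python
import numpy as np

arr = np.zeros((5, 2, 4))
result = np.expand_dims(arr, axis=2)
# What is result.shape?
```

(5, 2, 1, 4)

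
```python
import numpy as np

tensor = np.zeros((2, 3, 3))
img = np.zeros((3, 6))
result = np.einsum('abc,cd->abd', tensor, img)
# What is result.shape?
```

(2, 3, 6)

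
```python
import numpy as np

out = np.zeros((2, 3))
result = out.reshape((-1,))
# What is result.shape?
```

(6,)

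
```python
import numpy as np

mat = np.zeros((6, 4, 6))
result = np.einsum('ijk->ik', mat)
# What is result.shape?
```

(6, 6)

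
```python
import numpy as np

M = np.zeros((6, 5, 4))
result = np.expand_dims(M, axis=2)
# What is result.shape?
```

(6, 5, 1, 4)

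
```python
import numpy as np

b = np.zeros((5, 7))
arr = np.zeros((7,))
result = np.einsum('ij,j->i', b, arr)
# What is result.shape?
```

(5,)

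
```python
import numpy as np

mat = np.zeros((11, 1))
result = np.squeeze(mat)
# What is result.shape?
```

(11,)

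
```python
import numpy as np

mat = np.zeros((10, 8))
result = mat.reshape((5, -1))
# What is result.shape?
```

(5, 16)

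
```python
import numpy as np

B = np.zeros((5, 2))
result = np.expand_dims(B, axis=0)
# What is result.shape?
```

(1, 5, 2)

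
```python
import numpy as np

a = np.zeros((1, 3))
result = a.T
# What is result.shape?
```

(3, 1)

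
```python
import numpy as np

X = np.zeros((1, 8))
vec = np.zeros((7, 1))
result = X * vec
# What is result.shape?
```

(7, 8)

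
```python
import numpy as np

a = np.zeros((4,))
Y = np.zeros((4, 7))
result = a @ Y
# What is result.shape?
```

(7,)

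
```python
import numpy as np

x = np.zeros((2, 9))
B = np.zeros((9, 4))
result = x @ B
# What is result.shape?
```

(2, 4)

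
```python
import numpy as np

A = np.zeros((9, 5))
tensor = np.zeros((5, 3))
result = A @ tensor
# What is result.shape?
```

(9, 3)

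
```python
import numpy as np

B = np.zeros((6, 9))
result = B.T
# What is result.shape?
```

(9, 6)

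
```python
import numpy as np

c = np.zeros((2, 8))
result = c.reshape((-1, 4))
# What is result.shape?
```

(4, 4)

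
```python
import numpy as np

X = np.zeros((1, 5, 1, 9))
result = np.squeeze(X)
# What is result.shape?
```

(5, 9)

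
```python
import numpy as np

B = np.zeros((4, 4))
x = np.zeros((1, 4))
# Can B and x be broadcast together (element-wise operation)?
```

Yes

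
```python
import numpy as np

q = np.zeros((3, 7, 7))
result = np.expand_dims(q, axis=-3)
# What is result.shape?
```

(3, 1, 7, 7)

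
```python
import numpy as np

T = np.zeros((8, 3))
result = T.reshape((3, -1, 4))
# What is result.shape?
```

(3, 2, 4)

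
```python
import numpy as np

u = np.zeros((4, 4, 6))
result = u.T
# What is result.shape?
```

(6, 4, 4)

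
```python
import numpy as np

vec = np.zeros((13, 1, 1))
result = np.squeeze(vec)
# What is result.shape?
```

(13,)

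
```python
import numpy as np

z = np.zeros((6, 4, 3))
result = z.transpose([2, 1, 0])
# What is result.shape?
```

(3, 4, 6)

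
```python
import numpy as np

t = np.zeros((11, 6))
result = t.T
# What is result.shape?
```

(6, 11)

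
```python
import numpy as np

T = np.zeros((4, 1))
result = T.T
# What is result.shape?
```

(1, 4)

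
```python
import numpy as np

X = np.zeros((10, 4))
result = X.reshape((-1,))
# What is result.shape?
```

(40,)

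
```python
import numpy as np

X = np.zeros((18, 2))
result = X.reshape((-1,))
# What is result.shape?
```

(36,)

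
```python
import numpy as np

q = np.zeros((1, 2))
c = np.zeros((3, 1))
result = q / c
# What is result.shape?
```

(3, 2)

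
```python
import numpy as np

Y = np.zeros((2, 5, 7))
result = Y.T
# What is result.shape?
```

(7, 5, 2)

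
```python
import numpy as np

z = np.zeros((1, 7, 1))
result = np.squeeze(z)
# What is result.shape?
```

(7,)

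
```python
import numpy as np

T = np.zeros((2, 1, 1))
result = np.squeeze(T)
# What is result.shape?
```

(2,)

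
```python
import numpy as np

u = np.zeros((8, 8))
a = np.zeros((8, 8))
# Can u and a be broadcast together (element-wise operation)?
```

Yes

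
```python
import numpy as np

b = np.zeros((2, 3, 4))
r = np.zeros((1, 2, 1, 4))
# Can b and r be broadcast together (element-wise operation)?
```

Yes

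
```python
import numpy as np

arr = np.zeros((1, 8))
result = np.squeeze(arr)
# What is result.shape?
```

(8,)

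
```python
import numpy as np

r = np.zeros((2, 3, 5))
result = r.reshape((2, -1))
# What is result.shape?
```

(2, 15)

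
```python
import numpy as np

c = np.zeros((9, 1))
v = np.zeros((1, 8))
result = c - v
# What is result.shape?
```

(9, 8)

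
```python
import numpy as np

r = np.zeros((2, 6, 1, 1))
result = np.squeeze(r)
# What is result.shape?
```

(2, 6)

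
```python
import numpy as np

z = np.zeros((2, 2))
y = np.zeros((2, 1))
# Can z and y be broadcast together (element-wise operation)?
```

Yes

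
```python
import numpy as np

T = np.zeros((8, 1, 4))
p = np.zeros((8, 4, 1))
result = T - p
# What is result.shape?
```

(8, 4, 4)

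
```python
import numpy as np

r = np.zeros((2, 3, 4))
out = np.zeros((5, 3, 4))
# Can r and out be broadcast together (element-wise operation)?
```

No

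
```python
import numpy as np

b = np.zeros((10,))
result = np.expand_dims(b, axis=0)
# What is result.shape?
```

(1, 10)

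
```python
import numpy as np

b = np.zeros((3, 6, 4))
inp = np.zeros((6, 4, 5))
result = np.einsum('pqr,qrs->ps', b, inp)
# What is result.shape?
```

(3, 5)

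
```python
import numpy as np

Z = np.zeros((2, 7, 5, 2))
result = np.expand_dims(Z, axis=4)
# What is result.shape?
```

(2, 7, 5, 2, 1)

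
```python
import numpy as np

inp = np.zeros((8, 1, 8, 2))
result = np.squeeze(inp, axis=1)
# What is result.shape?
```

(8, 8, 2)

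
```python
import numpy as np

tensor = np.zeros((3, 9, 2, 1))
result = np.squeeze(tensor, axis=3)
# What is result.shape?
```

(3, 9, 2)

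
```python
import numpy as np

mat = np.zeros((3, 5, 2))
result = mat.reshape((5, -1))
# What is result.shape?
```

(5, 6)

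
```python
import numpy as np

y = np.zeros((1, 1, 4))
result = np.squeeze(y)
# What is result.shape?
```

(4,)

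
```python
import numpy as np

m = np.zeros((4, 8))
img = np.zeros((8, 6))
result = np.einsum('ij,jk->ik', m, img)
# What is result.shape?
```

(4, 6)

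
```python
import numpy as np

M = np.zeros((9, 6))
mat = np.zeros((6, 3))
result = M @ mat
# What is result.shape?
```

(9, 3)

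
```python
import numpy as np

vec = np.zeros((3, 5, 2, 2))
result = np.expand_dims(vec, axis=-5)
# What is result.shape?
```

(1, 3, 5, 2, 2)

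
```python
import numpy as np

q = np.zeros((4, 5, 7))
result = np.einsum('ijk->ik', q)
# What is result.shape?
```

(4, 7)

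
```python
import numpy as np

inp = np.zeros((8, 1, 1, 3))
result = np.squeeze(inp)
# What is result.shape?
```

(8, 3)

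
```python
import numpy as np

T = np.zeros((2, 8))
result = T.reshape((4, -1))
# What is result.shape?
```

(4, 4)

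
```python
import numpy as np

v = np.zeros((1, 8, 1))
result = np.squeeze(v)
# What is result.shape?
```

(8,)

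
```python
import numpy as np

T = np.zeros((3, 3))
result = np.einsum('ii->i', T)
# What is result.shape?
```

(3,)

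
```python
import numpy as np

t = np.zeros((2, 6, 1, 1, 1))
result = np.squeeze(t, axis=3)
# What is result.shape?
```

(2, 6, 1, 1)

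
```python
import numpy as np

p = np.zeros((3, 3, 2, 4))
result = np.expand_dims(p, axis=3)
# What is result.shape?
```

(3, 3, 2, 1, 4)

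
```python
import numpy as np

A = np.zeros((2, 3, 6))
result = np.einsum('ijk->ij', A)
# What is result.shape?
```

(2, 3)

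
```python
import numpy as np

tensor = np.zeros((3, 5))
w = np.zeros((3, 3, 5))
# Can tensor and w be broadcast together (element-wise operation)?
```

Yes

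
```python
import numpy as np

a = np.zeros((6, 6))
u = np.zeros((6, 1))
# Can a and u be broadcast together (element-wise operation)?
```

Yes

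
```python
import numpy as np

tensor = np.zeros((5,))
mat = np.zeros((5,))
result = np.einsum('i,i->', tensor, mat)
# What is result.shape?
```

()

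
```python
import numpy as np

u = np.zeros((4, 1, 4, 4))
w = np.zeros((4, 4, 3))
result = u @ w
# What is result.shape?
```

(4, 4, 4, 3)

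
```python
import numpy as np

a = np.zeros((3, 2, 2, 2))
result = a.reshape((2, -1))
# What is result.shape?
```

(2, 12)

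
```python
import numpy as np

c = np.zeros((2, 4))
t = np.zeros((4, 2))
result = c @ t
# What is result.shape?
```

(2, 2)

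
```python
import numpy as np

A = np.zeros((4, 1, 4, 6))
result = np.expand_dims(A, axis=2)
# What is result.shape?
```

(4, 1, 1, 4, 6)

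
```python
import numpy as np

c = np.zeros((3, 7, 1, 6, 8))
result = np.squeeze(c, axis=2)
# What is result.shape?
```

(3, 7, 6, 8)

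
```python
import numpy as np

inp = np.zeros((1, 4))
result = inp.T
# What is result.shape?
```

(4, 1)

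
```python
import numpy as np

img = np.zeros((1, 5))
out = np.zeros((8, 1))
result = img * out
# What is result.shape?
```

(8, 5)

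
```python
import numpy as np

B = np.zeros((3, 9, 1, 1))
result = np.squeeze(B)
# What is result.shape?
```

(3, 9)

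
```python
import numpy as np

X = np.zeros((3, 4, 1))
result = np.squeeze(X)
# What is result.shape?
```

(3, 4)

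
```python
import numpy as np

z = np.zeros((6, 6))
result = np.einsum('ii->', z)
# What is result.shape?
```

()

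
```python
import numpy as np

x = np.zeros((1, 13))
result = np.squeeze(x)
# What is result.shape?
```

(13,)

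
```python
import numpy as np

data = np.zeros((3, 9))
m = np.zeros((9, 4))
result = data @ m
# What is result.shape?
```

(3, 4)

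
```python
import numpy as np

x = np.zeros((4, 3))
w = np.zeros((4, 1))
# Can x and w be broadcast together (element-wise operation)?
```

Yes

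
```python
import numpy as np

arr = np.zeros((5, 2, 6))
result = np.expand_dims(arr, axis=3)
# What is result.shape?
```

(5, 2, 6, 1)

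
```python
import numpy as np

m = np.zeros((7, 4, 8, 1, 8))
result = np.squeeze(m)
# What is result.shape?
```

(7, 4, 8, 8)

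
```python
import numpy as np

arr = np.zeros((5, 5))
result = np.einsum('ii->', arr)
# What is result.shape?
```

()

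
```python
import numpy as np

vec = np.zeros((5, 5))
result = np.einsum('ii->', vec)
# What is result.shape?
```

()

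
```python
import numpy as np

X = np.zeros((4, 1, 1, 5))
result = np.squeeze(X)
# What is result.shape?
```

(4, 5)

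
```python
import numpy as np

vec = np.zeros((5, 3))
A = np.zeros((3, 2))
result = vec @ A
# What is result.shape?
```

(5, 2)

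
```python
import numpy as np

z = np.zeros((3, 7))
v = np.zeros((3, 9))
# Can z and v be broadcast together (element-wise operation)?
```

No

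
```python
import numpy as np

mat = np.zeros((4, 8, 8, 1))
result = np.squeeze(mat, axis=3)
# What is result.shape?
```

(4, 8, 8)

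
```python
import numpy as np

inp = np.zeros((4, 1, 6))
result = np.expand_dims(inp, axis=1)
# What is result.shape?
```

(4, 1, 1, 6)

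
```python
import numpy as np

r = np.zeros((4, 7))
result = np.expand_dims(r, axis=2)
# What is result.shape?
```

(4, 7, 1)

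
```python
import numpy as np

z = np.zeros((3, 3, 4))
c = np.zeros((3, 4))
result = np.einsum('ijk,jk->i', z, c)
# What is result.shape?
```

(3,)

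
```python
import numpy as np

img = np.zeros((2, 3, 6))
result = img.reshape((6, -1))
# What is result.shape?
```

(6, 6)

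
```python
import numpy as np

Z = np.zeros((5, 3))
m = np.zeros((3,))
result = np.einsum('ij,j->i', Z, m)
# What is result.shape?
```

(5,)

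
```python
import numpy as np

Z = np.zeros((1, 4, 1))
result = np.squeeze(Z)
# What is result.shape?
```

(4,)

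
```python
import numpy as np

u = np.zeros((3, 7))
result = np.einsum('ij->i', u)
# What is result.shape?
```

(3,)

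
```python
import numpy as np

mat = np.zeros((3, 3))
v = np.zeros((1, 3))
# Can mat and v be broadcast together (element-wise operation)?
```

Yes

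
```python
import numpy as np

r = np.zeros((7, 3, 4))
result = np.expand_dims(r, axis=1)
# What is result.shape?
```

(7, 1, 3, 4)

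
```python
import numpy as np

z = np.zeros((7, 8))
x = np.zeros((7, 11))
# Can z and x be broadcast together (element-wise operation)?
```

No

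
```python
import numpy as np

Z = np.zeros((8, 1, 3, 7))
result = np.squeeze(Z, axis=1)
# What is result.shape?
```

(8, 3, 7)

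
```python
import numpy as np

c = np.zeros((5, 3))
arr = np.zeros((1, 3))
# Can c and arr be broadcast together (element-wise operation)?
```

Yes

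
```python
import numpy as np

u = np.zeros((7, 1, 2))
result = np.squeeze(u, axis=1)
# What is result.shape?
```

(7, 2)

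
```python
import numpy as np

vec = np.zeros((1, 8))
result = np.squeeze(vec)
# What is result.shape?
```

(8,)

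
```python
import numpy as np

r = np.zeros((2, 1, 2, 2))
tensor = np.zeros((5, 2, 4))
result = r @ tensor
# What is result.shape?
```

(2, 5, 2, 4)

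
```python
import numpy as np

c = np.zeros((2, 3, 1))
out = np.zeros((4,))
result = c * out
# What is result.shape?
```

(2, 3, 4)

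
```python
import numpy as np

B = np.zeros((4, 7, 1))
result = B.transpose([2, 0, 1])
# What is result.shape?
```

(1, 4, 7)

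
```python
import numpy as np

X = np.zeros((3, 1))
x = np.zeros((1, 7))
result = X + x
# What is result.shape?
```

(3, 7)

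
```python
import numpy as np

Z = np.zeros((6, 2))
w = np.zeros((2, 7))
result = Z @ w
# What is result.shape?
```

(6, 7)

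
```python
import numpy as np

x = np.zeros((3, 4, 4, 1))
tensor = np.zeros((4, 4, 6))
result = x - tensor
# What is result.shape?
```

(3, 4, 4, 6)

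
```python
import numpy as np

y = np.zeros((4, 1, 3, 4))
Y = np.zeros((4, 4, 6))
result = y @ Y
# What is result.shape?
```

(4, 4, 3, 6)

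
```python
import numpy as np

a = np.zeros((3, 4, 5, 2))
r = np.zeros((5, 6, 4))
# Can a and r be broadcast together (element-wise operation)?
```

No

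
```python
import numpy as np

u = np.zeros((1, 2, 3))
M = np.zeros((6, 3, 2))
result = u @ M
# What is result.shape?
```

(6, 2, 2)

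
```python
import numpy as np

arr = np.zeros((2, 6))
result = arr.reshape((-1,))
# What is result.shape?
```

(12,)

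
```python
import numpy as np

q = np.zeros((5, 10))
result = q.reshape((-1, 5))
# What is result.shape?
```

(10, 5)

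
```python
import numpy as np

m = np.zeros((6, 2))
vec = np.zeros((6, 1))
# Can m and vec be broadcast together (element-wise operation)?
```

Yes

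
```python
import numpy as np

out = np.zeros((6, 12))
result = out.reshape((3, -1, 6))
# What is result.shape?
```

(3, 4, 6)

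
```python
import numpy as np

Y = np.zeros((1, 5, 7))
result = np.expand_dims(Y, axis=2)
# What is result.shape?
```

(1, 5, 1, 7)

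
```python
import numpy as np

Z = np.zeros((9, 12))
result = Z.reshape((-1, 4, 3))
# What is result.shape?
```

(9, 4, 3)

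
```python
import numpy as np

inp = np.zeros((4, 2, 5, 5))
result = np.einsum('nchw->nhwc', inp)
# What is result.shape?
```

(4, 5, 5, 2)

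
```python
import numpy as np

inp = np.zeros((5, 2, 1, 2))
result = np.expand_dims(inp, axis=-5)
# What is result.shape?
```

(1, 5, 2, 1, 2)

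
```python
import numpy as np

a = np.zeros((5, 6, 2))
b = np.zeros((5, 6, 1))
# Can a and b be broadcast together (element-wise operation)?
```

Yes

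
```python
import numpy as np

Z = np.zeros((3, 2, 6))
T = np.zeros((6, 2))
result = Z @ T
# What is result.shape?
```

(3, 2, 2)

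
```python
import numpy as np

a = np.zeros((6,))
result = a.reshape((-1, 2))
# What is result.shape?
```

(3, 2)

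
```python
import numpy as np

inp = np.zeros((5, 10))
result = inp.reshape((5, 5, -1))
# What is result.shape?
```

(5, 5, 2)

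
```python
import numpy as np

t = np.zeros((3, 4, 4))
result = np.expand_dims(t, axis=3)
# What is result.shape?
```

(3, 4, 4, 1)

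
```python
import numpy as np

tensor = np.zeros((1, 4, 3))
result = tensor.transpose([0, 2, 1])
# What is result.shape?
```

(1, 3, 4)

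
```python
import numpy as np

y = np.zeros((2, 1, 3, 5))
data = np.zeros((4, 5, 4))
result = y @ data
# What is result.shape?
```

(2, 4, 3, 4)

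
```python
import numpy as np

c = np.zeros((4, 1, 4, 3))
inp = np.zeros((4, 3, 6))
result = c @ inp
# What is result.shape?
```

(4, 4, 4, 6)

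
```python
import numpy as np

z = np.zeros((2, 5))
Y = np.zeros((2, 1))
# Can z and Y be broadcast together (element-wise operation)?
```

Yes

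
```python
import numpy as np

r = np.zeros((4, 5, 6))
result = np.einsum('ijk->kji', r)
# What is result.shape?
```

(6, 5, 4)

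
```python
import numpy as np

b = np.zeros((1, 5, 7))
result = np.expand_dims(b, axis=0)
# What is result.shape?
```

(1, 1, 5, 7)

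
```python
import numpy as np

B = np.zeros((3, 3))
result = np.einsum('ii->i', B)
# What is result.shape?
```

(3,)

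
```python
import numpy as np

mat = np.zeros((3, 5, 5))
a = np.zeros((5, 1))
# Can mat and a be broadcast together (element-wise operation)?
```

Yes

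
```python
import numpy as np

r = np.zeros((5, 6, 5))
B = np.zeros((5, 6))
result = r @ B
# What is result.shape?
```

(5, 6, 6)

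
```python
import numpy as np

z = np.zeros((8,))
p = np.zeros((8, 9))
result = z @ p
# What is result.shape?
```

(9,)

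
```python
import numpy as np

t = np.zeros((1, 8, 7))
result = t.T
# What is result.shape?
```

(7, 8, 1)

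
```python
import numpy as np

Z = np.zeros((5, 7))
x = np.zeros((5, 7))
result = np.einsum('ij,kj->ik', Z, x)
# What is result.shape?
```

(5, 5)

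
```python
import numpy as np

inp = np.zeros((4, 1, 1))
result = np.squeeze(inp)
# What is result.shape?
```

(4,)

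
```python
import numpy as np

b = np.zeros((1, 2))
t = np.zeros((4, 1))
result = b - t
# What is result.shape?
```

(4, 2)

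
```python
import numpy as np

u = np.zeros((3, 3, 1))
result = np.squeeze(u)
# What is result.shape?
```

(3, 3)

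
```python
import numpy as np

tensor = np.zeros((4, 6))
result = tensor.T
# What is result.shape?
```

(6, 4)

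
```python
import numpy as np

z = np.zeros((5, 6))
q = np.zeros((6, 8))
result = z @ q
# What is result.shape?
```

(5, 8)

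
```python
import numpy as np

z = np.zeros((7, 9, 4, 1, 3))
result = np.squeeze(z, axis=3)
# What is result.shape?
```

(7, 9, 4, 3)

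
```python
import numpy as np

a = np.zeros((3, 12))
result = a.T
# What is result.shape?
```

(12, 3)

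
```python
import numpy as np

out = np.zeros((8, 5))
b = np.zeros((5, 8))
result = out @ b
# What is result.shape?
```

(8, 8)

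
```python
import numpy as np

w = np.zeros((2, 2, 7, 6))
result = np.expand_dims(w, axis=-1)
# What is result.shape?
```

(2, 2, 7, 6, 1)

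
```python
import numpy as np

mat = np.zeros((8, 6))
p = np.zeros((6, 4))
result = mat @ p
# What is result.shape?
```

(8, 4)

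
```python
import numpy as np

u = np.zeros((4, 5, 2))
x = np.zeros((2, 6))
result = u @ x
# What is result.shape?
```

(4, 5, 6)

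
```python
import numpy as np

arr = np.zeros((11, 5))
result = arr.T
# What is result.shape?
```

(5, 11)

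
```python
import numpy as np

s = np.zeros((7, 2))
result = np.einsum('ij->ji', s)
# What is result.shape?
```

(2, 7)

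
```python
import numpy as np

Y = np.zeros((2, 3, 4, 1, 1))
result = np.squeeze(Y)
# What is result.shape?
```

(2, 3, 4)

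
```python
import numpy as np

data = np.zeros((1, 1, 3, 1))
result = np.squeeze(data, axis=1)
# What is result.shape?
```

(1, 3, 1)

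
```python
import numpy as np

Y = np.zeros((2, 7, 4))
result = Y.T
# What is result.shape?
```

(4, 7, 2)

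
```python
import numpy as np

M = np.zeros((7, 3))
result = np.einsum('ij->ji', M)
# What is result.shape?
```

(3, 7)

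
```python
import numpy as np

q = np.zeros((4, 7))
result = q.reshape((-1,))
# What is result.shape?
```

(28,)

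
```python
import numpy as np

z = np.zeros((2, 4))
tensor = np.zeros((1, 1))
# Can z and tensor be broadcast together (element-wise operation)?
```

Yes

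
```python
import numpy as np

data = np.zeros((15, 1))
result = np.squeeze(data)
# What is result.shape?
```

(15,)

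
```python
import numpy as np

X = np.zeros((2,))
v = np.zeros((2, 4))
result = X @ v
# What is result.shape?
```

(4,)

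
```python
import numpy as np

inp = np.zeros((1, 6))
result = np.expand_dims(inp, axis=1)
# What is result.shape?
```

(1, 1, 6)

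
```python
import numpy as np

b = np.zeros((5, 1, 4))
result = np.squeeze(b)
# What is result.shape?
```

(5, 4)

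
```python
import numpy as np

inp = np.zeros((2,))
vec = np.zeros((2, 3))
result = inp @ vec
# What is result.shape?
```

(3,)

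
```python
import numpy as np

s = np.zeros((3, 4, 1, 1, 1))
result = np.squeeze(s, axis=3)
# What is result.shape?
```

(3, 4, 1, 1)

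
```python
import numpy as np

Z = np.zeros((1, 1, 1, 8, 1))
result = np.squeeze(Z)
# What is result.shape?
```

(8,)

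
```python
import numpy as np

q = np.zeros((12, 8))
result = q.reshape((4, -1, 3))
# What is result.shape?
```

(4, 8, 3)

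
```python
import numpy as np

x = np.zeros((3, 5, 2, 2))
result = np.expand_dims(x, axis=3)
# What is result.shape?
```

(3, 5, 2, 1, 2)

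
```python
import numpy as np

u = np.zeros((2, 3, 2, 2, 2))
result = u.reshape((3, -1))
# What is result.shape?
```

(3, 16)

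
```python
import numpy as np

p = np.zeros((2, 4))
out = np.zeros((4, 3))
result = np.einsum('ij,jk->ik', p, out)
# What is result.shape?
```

(2, 3)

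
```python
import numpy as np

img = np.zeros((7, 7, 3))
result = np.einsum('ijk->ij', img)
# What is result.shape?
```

(7, 7)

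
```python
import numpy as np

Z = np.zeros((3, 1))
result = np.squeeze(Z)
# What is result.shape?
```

(3,)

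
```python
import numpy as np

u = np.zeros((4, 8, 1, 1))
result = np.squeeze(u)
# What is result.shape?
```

(4, 8)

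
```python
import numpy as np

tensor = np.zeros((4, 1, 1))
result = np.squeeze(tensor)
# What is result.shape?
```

(4,)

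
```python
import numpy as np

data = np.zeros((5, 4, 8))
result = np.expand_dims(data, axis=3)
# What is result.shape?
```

(5, 4, 8, 1)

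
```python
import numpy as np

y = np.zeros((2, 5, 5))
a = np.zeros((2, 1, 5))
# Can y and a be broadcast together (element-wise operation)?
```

Yes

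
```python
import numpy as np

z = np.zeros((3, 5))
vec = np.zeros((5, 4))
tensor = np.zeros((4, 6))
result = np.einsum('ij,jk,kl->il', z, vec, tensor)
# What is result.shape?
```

(3, 6)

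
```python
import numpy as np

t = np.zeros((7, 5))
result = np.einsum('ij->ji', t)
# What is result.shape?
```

(5, 7)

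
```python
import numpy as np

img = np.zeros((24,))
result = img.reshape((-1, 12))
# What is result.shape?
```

(2, 12)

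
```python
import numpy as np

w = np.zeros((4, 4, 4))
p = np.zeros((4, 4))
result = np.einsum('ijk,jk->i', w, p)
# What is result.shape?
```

(4,)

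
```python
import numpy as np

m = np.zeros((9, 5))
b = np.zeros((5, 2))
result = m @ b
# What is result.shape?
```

(9, 2)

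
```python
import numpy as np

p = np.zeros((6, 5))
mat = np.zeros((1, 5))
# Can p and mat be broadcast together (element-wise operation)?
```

Yes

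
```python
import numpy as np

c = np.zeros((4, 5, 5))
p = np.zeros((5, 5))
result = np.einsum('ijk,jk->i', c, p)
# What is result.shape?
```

(4,)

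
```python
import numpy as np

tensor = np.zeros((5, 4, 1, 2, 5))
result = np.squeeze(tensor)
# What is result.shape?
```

(5, 4, 2, 5)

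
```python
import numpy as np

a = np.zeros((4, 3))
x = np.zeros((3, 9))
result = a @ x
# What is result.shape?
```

(4, 9)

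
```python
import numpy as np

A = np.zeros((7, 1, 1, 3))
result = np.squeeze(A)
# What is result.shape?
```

(7, 3)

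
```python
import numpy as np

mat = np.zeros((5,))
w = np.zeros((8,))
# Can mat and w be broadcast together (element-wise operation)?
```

No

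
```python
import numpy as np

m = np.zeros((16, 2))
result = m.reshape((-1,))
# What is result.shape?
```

(32,)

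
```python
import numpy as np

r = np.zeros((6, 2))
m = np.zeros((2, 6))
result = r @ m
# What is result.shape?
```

(6, 6)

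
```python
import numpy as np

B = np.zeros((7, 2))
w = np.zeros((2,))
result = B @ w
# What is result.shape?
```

(7,)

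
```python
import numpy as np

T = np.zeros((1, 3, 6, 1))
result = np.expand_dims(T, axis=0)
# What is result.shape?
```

(1, 1, 3, 6, 1)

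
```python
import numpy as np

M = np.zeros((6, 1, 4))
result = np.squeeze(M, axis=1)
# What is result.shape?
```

(6, 4)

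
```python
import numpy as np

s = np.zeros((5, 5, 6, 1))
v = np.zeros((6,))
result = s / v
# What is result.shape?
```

(5, 5, 6, 6)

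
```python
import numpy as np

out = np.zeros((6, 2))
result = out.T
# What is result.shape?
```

(2, 6)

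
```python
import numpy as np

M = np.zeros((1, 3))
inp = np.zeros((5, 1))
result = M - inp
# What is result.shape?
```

(5, 3)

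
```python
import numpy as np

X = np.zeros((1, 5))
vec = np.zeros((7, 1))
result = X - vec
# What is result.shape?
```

(7, 5)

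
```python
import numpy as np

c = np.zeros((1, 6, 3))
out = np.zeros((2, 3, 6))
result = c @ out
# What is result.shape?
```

(2, 6, 6)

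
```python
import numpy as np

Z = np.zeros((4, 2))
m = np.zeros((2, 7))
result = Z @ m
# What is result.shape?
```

(4, 7)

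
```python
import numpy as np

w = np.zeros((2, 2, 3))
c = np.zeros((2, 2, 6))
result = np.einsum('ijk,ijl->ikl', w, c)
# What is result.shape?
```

(2, 3, 6)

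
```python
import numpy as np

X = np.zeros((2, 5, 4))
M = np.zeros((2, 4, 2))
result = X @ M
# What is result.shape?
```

(2, 5, 2)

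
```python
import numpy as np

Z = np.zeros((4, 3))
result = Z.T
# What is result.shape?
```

(3, 4)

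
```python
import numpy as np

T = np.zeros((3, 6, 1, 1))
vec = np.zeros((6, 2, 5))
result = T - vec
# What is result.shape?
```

(3, 6, 2, 5)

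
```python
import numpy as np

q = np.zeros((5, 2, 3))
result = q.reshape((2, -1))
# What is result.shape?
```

(2, 15)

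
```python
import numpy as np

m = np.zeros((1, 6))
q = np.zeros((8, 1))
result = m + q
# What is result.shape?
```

(8, 6)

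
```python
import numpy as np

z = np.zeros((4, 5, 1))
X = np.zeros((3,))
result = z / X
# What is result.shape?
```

(4, 5, 3)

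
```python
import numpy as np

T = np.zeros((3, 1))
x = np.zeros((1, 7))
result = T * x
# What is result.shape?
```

(3, 7)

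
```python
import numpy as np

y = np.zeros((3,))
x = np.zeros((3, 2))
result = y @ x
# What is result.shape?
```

(2,)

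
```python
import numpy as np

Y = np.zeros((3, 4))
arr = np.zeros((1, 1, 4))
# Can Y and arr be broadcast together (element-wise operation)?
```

Yes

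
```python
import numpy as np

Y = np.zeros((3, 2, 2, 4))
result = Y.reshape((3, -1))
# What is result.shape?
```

(3, 16)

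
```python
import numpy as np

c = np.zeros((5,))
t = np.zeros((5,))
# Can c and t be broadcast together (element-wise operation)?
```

Yes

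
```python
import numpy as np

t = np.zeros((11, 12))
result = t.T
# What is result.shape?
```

(12, 11)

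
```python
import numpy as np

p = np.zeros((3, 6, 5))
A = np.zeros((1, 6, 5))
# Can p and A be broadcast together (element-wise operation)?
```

Yes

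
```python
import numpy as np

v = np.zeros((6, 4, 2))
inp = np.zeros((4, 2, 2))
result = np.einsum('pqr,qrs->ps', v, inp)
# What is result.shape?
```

(6, 2)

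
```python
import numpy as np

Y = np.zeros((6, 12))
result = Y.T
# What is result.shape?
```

(12, 6)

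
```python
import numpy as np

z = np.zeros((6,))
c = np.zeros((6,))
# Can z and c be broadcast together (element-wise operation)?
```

Yes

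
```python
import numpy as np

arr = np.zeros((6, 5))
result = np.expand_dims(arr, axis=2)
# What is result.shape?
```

(6, 5, 1)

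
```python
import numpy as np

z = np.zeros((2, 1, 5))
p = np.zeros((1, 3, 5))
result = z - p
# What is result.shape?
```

(2, 3, 5)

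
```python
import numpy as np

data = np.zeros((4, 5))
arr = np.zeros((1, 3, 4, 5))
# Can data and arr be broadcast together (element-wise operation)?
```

Yes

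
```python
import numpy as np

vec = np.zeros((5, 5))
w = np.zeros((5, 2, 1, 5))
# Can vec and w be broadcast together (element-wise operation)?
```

Yes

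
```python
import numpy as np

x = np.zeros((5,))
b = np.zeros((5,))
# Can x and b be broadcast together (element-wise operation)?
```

Yes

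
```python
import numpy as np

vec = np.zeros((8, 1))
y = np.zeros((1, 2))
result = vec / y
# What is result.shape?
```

(8, 2)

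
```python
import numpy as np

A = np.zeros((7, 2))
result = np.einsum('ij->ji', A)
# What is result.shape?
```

(2, 7)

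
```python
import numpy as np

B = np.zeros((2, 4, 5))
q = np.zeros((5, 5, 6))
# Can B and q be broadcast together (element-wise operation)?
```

No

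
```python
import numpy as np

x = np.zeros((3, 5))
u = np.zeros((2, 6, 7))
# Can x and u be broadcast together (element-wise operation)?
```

No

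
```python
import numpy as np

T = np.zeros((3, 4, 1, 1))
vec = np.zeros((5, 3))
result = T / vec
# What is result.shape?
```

(3, 4, 5, 3)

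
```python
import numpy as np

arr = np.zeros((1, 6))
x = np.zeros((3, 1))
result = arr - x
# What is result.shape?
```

(3, 6)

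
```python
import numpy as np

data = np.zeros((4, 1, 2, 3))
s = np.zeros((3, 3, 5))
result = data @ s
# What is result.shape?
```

(4, 3, 2, 5)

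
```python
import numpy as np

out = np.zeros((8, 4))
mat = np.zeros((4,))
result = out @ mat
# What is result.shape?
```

(8,)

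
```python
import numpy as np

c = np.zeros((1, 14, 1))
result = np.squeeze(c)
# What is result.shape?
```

(14,)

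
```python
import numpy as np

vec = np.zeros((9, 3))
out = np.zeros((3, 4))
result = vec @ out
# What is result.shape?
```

(9, 4)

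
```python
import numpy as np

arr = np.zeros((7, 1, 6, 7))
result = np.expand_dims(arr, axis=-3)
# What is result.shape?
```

(7, 1, 1, 6, 7)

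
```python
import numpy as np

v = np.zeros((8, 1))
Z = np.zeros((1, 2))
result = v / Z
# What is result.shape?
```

(8, 2)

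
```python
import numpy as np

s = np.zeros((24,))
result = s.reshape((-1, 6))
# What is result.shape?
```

(4, 6)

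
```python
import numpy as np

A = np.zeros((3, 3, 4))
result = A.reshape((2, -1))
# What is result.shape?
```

(2, 18)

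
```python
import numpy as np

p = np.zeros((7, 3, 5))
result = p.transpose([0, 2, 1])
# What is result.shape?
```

(7, 5, 3)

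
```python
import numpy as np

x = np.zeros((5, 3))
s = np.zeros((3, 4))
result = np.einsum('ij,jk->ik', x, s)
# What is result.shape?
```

(5, 4)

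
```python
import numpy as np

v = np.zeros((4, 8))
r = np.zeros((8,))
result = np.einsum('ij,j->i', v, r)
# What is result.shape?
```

(4,)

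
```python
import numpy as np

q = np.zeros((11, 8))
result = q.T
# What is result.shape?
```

(8, 11)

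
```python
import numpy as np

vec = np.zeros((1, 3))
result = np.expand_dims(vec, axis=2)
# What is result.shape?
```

(1, 3, 1)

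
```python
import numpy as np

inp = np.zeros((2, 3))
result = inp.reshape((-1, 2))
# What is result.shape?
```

(3, 2)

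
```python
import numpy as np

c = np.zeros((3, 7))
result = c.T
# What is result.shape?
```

(7, 3)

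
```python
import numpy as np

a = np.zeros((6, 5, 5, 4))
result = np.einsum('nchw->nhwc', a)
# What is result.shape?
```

(6, 5, 4, 5)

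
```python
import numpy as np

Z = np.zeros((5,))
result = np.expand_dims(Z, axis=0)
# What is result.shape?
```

(1, 5)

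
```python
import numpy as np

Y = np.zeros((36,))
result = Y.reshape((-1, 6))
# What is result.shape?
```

(6, 6)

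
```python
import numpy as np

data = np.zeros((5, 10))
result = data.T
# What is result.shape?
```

(10, 5)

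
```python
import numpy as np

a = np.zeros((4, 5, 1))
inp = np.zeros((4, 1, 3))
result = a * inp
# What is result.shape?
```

(4, 5, 3)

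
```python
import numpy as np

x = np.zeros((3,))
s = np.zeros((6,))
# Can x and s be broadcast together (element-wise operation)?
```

No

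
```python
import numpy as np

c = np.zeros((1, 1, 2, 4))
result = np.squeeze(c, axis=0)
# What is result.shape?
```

(1, 2, 4)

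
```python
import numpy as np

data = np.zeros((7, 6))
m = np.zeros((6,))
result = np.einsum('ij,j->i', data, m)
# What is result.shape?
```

(7,)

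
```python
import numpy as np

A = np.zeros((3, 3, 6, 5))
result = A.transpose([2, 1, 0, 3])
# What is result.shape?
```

(6, 3, 3, 5)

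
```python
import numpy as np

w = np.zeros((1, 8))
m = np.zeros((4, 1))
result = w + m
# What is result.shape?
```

(4, 8)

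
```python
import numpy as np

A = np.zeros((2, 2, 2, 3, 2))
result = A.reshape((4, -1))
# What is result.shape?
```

(4, 12)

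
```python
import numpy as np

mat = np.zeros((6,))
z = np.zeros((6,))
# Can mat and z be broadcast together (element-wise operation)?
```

Yes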